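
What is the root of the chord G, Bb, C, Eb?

Reordering G, Bb, C, Eb into stacked thirds gives C–Eb–G–Bb; the bottom of that stack, C, is the root.

C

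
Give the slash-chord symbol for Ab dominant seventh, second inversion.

Second inversion of Ab dominant seventh has the fifth (Eb) in the bass. As a slash chord: Ab7/Eb.

Ab7/Eb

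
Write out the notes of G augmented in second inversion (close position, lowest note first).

Spelling G augmented: G–B–D#. In second inversion the fifth is bass, giving D#, G, B from the bottom.

D#, G, B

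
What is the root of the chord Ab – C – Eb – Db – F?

Db

The distinct letter names are Ab, C, Eb, Db, F. Arranged as a stack of thirds they read Db–F–Ab–C–Eb, so Db is the root (a Db major ninth chord).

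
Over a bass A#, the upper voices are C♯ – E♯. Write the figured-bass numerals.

The notes A#, C#, E# stack in thirds as A#–C#–E# — an A# minor triad. The bass A# is the root, so this is root position: figured 5/3.

5/3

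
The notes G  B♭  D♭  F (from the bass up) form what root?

G

Reordering G, Bb, Db, F into stacked thirds gives G–Bb–Db–F; the bottom of that stack, G, is the root.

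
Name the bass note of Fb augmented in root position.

Fb

Fb augmented is Fb–Ab–C. Root position places the root in the bass: Fb.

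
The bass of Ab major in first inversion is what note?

The third of Ab major (Ab–C–Eb) is C; that is the bass in first inversion.

C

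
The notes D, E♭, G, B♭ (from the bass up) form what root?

The distinct letter names are D, Eb, G, Bb. Arranged as a stack of thirds they read Eb–G–Bb–D, so Eb is the root (an Eb major seventh chord).

Eb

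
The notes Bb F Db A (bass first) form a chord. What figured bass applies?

7

The notes Bb, F, Db, A stack in thirds as Bb–Db–F–A — a Bb minor-major seventh chord. The bass Bb is the root, so this is root position: figured 7.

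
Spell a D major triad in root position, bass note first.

D, F#, A

D major is D–F#–A. Root position puts the root (D) in the bass, with the remaining tones above: D, F#, A.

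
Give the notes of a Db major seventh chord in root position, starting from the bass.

Db, F, Ab, C

Db major seventh is Db–F–Ab–C. Root position puts the root (Db) in the bass, with the remaining tones above: Db, F, Ab, C.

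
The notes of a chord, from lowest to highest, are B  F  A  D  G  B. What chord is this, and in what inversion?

The pitch classes B, F, A, D, G arrange in thirds as G–B–D–F–A: a G dominant ninth chord.
With the third (B) in the bass, the chord is in first inversion.

G dominant ninth, first inversion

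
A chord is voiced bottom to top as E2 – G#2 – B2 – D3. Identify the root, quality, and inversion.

E dominant seventh, root position

The pitch classes E, G#, B, D arrange in thirds as E–G#–B–D: an E dominant seventh chord.
The lowest note is E, the root of the chord, so this is root position (figured bass 7).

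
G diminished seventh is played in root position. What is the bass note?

G

G diminished seventh is G–Bb–Db–Fb. Root position places the root in the bass: G.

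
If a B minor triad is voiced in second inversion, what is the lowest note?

B minor is B–D–F#. Second inversion places the fifth in the bass: F#.

F#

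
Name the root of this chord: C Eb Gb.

Reordering C, Eb, Gb into stacked thirds gives C–Eb–Gb; the bottom of that stack, C, is the root.

C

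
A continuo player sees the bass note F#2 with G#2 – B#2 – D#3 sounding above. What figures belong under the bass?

4/2

The notes F#, G#, B#, D# stack in thirds as G#–B#–D#–F# — a G# dominant seventh chord. The bass F# is the seventh, so this is third inversion: figured 4/2.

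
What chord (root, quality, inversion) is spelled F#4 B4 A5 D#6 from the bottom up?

B dominant seventh, second inversion

The pitch classes F#, B, A, D# arrange in thirds as B–D#–F#–A: a B dominant seventh chord.
The lowest note is F#, the fifth of the chord, so this is second inversion (figured bass 4/3).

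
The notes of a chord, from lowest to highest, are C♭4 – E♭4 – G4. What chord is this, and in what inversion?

Cb augmented, root position

Reducing to letter names: Cb, Eb, G. These stack in thirds as Cb–Eb–G — a Cb augmented triad.
The lowest note is Cb, the root of the chord, so this is root position (figured bass 5/3).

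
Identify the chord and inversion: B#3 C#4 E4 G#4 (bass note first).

C# minor-major seventh, third inversion

Reducing to letter names: B#, C#, E, G#. These stack in thirds as C#–E–G#–B# — a C# minor-major seventh chord.
B# is the seventh of C# minor-major seventh; seventh in the bass means third inversion (figured bass 4/2).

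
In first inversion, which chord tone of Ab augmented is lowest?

In first inversion the third is lowest. For Ab augmented (Ab–C–E) that is C.

C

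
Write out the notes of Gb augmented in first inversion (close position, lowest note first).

Gb augmented is Gb–Bb–D. First inversion puts the third (Bb) in the bass, with the remaining tones above: Bb, D, Gb.

Bb, D, Gb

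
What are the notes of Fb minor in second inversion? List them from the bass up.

Cb, Fb, Abb

Fb minor is Fb–Abb–Cb. Second inversion puts the fifth (Cb) in the bass, with the remaining tones above: Cb, Fb, Abb.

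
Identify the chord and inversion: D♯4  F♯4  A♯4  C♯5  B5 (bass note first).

B major ninth, first inversion

The pitch classes D#, F#, A#, C#, B arrange in thirds as B–D#–F#–A#–C#: a B major ninth chord.
With the third (D#) in the bass, the chord is in first inversion.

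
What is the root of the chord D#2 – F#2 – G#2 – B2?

G#

Reordering D#, F#, G#, B into stacked thirds gives G#–B–D#–F#; the bottom of that stack, G#, is the root.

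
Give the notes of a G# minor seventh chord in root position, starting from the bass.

G# minor seventh is G#–B–D#–F#. Root position puts the root (G#) in the bass, with the remaining tones above: G#, B, D#, F#.

G#, B, D#, F#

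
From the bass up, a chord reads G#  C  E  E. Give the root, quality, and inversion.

C augmented, second inversion

The pitch classes G#, C, E arrange in thirds as C–E–G#: a C augmented triad.
The lowest note is G#, the fifth of the chord, so this is second inversion (figured bass 6/4).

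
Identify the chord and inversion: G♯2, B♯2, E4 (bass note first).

Reducing to letter names: G#, B#, E. These stack in thirds as E–G#–B# — an E augmented triad.
The lowest note is G#, the third of the chord, so this is first inversion (figured bass 6).

E augmented, first inversion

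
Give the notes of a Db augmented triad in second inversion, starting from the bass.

The chord tones are Db–F–A. With the fifth (A) lowest for second inversion: A, Db, F.

A, Db, F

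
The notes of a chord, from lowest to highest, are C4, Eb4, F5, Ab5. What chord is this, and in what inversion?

The distinct note names are C, Eb, F, Ab. Stacked in thirds they read F–Ab–C–Eb, which is a minor seventh chord on F.
C is the fifth of F minor seventh; fifth in the bass means second inversion (figured bass 4/3).

F minor seventh, second inversion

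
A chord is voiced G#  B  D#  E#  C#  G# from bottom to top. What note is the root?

C#

Reordering G#, B, D#, E#, C# into stacked thirds gives C#–E#–G#–B–D#; the bottom of that stack, C#, is the root.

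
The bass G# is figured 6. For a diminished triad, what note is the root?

The figures 6 mean the third of the chord is in the bass. If G# is the third of a diminished triad, the root is E# (chord tones E#–G#–B).

E#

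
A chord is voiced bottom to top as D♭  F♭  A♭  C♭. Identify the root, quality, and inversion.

Db minor seventh, root position

The distinct note names are Db, Fb, Ab, Cb. Stacked in thirds they read Db–Fb–Ab–Cb, which is a minor seventh chord on Db.
The lowest note is Db, the root of the chord, so this is root position (figured bass 7).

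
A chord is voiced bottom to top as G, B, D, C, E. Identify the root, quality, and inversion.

The pitch classes G, B, D, C, E arrange in thirds as C–E–G–B–D: a C major ninth chord.
G is the fifth of C major ninth; fifth in the bass means second inversion.

C major ninth, second inversion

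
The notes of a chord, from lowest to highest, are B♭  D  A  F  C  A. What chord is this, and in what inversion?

Reducing to letter names: Bb, D, A, F, C. These stack in thirds as Bb–D–F–A–C — a Bb major ninth chord.
The lowest note is Bb, the root of the chord, so this is root position.

Bb major ninth, root position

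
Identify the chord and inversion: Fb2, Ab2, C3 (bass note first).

Reducing to letter names: Fb, Ab, C. These stack in thirds as Fb–Ab–C — an Fb augmented triad.
Fb is the root of Fb augmented; root in the bass means root position (figured bass 5/3).

Fb augmented, root position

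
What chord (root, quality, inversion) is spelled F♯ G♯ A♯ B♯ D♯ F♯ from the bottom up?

G# dominant ninth, third inversion

The pitch classes F#, G#, A#, B#, D# arrange in thirds as G#–B#–D#–F#–A#: a G# dominant ninth chord.
F# is the seventh of G# dominant ninth; seventh in the bass means third inversion.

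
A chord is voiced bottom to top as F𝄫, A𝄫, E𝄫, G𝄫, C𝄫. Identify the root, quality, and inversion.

Reducing to letter names: Fbb, Abb, Ebb, Gbb, Cbb. These stack in thirds as Fbb–Abb–Cbb–Ebb–Gbb — an Fbb major ninth chord.
Fbb is the root of Fbb major ninth; root in the bass means root position.

Fbb major ninth, root position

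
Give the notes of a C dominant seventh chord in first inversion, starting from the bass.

E, G, Bb, C

Spelling C dominant seventh: C–E–G–Bb. In first inversion the third is bass, giving E, G, Bb, C from the bottom.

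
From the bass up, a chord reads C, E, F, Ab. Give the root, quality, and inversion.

The distinct note names are C, E, F, Ab. Stacked in thirds they read F–Ab–C–E, which is a minor-major seventh chord on F.
C is the fifth of F minor-major seventh; fifth in the bass means second inversion (figured bass 4/3).

F minor-major seventh, second inversion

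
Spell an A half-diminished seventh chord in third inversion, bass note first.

G, A, C, Eb

Spelling A half-diminished seventh: A–C–Eb–G. In third inversion the seventh is bass, giving G, A, C, Eb from the bottom.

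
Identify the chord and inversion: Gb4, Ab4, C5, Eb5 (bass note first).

Ab dominant seventh, third inversion

The pitch classes Gb, Ab, C, Eb arrange in thirds as Ab–C–Eb–Gb: an Ab dominant seventh chord.
With the seventh (Gb) in the bass, the chord is in third inversion (figured bass 4/2).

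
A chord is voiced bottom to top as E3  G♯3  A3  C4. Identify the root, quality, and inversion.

A minor-major seventh, second inversion

The distinct note names are E, G#, A, C. Stacked in thirds they read A–C–E–G#, which is a minor-major seventh chord on A.
With the fifth (E) in the bass, the chord is in second inversion (figured bass 4/3).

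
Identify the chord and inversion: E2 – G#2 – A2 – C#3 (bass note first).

A major seventh, second inversion

The pitch classes E, G#, A, C# arrange in thirds as A–C#–E–G#: an A major seventh chord.
The lowest note is E, the fifth of the chord, so this is second inversion (figured bass 4/3).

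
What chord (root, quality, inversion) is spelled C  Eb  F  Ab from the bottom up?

F minor seventh, second inversion

The distinct note names are C, Eb, F, Ab. Stacked in thirds they read F–Ab–C–Eb, which is a minor seventh chord on F.
The lowest note is C, the fifth of the chord, so this is second inversion (figured bass 4/3).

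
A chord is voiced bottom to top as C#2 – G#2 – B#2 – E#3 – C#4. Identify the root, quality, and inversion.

C# major seventh, root position

The distinct note names are C#, G#, B#, E#. Stacked in thirds they read C#–E#–G#–B#, which is a major seventh chord on C#.
C# is the root of C# major seventh; root in the bass means root position (figured bass 7).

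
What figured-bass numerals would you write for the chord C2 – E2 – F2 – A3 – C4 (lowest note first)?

4/3

The notes C, E, F, A stack in thirds as F–A–C–E — an F major seventh chord. The bass C is the fifth, so this is second inversion: figured 4/3.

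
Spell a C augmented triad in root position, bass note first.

C, E, G#

The chord tones are C–E–G#. With the root (C) lowest for root position: C, E, G#.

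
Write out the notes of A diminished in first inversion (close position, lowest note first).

The chord tones are A–C–Eb. With the third (C) lowest for first inversion: C, Eb, A.

C, Eb, A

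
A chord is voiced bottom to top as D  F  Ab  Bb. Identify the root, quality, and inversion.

Bb dominant seventh, first inversion

The pitch classes D, F, Ab, Bb arrange in thirds as Bb–D–F–Ab: a Bb dominant seventh chord.
With the third (D) in the bass, the chord is in first inversion (figured bass 6/5).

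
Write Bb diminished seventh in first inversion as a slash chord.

Bbdim7/Db

First inversion of Bb diminished seventh has the third (Db) in the bass. As a slash chord: Bbdim7/Db.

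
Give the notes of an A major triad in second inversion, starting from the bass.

E, A, C#

Spelling A major: A–C#–E. In second inversion the fifth is bass, giving E, A, C# from the bottom.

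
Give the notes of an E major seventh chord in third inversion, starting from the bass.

The chord tones are E–G#–B–D#. With the seventh (D#) lowest for third inversion: D#, E, G#, B.

D#, E, G#, B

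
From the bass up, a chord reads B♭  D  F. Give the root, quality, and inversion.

The pitch classes Bb, D, F arrange in thirds as Bb–D–F: a Bb major triad.
With the root (Bb) in the bass, the chord is in root position (figured bass 5/3).

Bb major, root position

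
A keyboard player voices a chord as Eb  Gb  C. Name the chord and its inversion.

Reducing to letter names: Eb, Gb, C. These stack in thirds as C–Eb–Gb — a C diminished triad.
The lowest note is Eb, the third of the chord, so this is first inversion (figured bass 6).

C diminished, first inversion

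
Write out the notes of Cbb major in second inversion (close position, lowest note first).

Gbb, Cbb, Ebb

The chord tones are Cbb–Ebb–Gbb. With the fifth (Gbb) lowest for second inversion: Gbb, Cbb, Ebb.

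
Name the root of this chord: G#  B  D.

G#, B, D are the tones of a G# diminished triad (G#–B–D), making G# the root.

G#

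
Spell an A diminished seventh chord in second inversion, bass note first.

Eb, Gb, A, C

The chord tones are A–C–Eb–Gb. With the fifth (Eb) lowest for second inversion: Eb, Gb, A, C.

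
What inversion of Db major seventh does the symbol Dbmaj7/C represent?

Dbmaj7/C means Db major seventh with C in the bass. C is the seventh of Db major seventh (Db–F–Ab–C), so this is third inversion.

third inversion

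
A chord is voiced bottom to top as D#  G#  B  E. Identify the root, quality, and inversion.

E major seventh, third inversion

Reducing to letter names: D#, G#, B, E. These stack in thirds as E–G#–B–D# — an E major seventh chord.
With the seventh (D#) in the bass, the chord is in third inversion (figured bass 4/2).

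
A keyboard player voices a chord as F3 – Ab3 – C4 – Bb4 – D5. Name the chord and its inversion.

The distinct note names are F, Ab, C, Bb, D. Stacked in thirds they read Bb–D–F–Ab–C, which is a dominant ninth chord on Bb.
F is the fifth of Bb dominant ninth; fifth in the bass means second inversion.

Bb dominant ninth, second inversion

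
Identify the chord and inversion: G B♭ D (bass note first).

G minor, root position

The pitch classes G, Bb, D arrange in thirds as G–Bb–D: a G minor triad.
G is the root of G minor; root in the bass means root position (figured bass 5/3).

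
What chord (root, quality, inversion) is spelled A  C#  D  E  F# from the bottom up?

D major ninth, second inversion

Reducing to letter names: A, C#, D, E, F#. These stack in thirds as D–F#–A–C#–E — a D major ninth chord.
A is the fifth of D major ninth; fifth in the bass means second inversion.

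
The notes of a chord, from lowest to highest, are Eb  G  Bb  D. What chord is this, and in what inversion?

Eb major seventh, root position

The distinct note names are Eb, G, Bb, D. Stacked in thirds they read Eb–G–Bb–D, which is a major seventh chord on Eb.
With the root (Eb) in the bass, the chord is in root position (figured bass 7).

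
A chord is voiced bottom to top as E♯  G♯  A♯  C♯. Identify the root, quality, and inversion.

Reducing to letter names: E#, G#, A#, C#. These stack in thirds as A#–C#–E#–G# — an A# minor seventh chord.
E# is the fifth of A# minor seventh; fifth in the bass means second inversion (figured bass 4/3).

A# minor seventh, second inversion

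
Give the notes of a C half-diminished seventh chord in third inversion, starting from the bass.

C half-diminished seventh is C–Eb–Gb–Bb. Third inversion puts the seventh (Bb) in the bass, with the remaining tones above: Bb, C, Eb, Gb.

Bb, C, Eb, Gb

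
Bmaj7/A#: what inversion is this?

Bmaj7/A# means B major seventh with A# in the bass. A# is the seventh of B major seventh (B–D#–F#–A#), so this is third inversion.

third inversion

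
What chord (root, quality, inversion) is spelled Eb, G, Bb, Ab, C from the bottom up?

Ab major ninth, second inversion

The distinct note names are Eb, G, Bb, Ab, C. Stacked in thirds they read Ab–C–Eb–G–Bb, which is a major ninth chord on Ab.
The lowest note is Eb, the fifth of the chord, so this is second inversion.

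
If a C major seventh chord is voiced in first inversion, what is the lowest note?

E

C major seventh is C–E–G–B. First inversion places the third in the bass: E.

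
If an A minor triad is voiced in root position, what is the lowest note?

The root of A minor (A–C–E) is A; that is the bass in root position.

A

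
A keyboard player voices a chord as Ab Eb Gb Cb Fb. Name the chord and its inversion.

Fb major ninth, first inversion

The pitch classes Ab, Eb, Gb, Cb, Fb arrange in thirds as Fb–Ab–Cb–Eb–Gb: an Fb major ninth chord.
The lowest note is Ab, the third of the chord, so this is first inversion.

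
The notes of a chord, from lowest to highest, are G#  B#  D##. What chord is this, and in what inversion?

G# augmented, root position

Reducing to letter names: G#, B#, D##. These stack in thirds as G#–B#–D## — a G# augmented triad.
G# is the root of G# augmented; root in the bass means root position (figured bass 5/3).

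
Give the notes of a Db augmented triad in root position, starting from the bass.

Spelling Db augmented: Db–F–A. In root position the root is bass, giving Db, F, A from the bottom.

Db, F, A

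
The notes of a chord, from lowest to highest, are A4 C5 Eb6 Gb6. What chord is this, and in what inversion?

A diminished seventh, root position

The distinct note names are A, C, Eb, Gb. Stacked in thirds they read A–C–Eb–Gb, which is a diminished seventh chord on A.
The lowest note is A, the root of the chord, so this is root position (figured bass 7).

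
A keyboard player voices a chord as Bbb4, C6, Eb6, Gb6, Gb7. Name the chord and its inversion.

C diminished seventh, third inversion

The distinct note names are Bbb, C, Eb, Gb. Stacked in thirds they read C–Eb–Gb–Bbb, which is a diminished seventh chord on C.
Bbb is the seventh of C diminished seventh; seventh in the bass means third inversion (figured bass 4/2).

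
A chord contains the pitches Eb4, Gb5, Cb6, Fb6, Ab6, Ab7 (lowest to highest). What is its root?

Eb, Gb, Cb, Fb, Ab are the tones of an Fb major ninth chord (Fb–Ab–Cb–Eb–Gb), making Fb the root.

Fb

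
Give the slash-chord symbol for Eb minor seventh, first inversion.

Ebm7/Gb

First inversion of Eb minor seventh has the third (Gb) in the bass. As a slash chord: Ebm7/Gb.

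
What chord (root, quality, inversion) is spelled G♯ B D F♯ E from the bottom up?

Reducing to letter names: G#, B, D, F#, E. These stack in thirds as E–G#–B–D–F# — an E dominant ninth chord.
The lowest note is G#, the third of the chord, so this is first inversion.

E dominant ninth, first inversion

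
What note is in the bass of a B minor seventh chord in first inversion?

In first inversion the third is lowest. For B minor seventh (B–D–F#–A) that is D.

D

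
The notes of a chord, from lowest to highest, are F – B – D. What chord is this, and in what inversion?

B diminished, second inversion

Reducing to letter names: F, B, D. These stack in thirds as B–D–F — a B diminished triad.
F is the fifth of B diminished; fifth in the bass means second inversion (figured bass 6/4).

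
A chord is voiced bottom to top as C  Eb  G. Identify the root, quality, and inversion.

The pitch classes C, Eb, G arrange in thirds as C–Eb–G: a C minor triad.
With the root (C) in the bass, the chord is in root position (figured bass 5/3).

C minor, root position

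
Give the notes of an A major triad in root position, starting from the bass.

A, C#, E

A major is A–C#–E. Root position puts the root (A) in the bass, with the remaining tones above: A, C#, E.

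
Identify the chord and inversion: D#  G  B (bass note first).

G augmented, second inversion

The distinct note names are D#, G, B. Stacked in thirds they read G–B–D#, which is an augmented triad on G.
The lowest note is D#, the fifth of the chord, so this is second inversion (figured bass 6/4).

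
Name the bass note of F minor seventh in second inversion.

F minor seventh is F–Ab–C–Eb. Second inversion places the fifth in the bass: C.

C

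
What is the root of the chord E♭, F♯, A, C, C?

F#

Eb, F#, A, C are the tones of an F# diminished seventh chord (F#–A–C–Eb), making F# the root.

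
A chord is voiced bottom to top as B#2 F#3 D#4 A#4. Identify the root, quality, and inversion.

The distinct note names are B#, F#, D#, A#. Stacked in thirds they read B#–D#–F#–A#, which is a half-diminished seventh chord on B#.
B# is the root of B# half-diminished seventh; root in the bass means root position (figured bass 7).

B# half-diminished seventh, root position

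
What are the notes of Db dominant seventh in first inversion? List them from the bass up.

Db dominant seventh is Db–F–Ab–Cb. First inversion puts the third (F) in the bass, with the remaining tones above: F, Ab, Cb, Db.

F, Ab, Cb, Db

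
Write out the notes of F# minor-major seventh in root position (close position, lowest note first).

The chord tones are F#–A–C#–E#. With the root (F#) lowest for root position: F#, A, C#, E#.

F#, A, C#, E#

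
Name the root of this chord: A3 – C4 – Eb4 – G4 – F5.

The distinct letter names are A, C, Eb, G, F. Arranged as a stack of thirds they read F–A–C–Eb–G, so F is the root (an F dominant ninth chord).

F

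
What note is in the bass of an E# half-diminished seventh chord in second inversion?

E# half-diminished seventh is E#–G#–B–D#. Second inversion places the fifth in the bass: B.

B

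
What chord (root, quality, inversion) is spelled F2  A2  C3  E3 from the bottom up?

The pitch classes F, A, C, E arrange in thirds as F–A–C–E: an F major seventh chord.
F is the root of F major seventh; root in the bass means root position (figured bass 7).

F major seventh, root position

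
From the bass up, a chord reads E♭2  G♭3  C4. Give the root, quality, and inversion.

C diminished, first inversion

The distinct note names are Eb, Gb, C. Stacked in thirds they read C–Eb–Gb, which is a diminished triad on C.
The lowest note is Eb, the third of the chord, so this is first inversion (figured bass 6).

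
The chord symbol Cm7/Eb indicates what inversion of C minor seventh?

Cm7/Eb means C minor seventh with Eb in the bass. Eb is the third of C minor seventh (C–Eb–G–Bb), so this is first inversion.

first inversion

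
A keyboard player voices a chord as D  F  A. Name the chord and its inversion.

D minor, root position

The pitch classes D, F, A arrange in thirds as D–F–A: a D minor triad.
The lowest note is D, the root of the chord, so this is root position (figured bass 5/3).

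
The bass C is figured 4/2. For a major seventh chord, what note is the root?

Db

The figures 4/2 mean the seventh of the chord is in the bass. If C is the seventh of a major seventh chord, the root is Db (chord tones Db–F–Ab–C).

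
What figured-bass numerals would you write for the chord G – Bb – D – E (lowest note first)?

6/5

The notes G, Bb, D, E stack in thirds as E–G–Bb–D — an E half-diminished seventh chord. The bass G is the third, so this is first inversion: figured 6/5.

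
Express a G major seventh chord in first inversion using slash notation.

First inversion of G major seventh has the third (B) in the bass. As a slash chord: Gmaj7/B.

Gmaj7/B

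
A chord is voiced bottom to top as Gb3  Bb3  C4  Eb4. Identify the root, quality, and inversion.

Reducing to letter names: Gb, Bb, C, Eb. These stack in thirds as C–Eb–Gb–Bb — a C half-diminished seventh chord.
With the fifth (Gb) in the bass, the chord is in second inversion (figured bass 4/3).

C half-diminished seventh, second inversion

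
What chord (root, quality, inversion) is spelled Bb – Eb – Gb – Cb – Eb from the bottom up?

Reducing to letter names: Bb, Eb, Gb, Cb. These stack in thirds as Cb–Eb–Gb–Bb — a Cb major seventh chord.
The lowest note is Bb, the seventh of the chord, so this is third inversion (figured bass 4/2).

Cb major seventh, third inversion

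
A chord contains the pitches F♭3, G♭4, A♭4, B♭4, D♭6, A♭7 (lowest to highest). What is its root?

Fb, Gb, Ab, Bb, Db are the tones of a Gb dominant ninth chord (Gb–Bb–Db–Fb–Ab), making Gb the root.

Gb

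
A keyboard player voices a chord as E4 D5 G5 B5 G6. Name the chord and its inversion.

Reducing to letter names: E, D, G, B. These stack in thirds as E–G–B–D — an E minor seventh chord.
With the root (E) in the bass, the chord is in root position (figured bass 7).

E minor seventh, root position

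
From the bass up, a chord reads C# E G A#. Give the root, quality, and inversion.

A# diminished seventh, first inversion

Reducing to letter names: C#, E, G, A#. These stack in thirds as A#–C#–E–G — an A# diminished seventh chord.
With the third (C#) in the bass, the chord is in first inversion (figured bass 6/5).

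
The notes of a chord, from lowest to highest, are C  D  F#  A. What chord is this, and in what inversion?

The pitch classes C, D, F#, A arrange in thirds as D–F#–A–C: a D dominant seventh chord.
With the seventh (C) in the bass, the chord is in third inversion (figured bass 4/2).

D dominant seventh, third inversion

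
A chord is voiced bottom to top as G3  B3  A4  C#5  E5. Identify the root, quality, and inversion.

The pitch classes G, B, A, C#, E arrange in thirds as A–C#–E–G–B: an A dominant ninth chord.
G is the seventh of A dominant ninth; seventh in the bass means third inversion.

A dominant ninth, third inversion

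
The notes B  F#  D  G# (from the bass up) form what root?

G#

Reordering B, F#, D, G# into stacked thirds gives G#–B–D–F#; the bottom of that stack, G#, is the root.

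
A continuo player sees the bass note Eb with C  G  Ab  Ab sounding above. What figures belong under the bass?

4/3

The notes Eb, C, G, Ab stack in thirds as Ab–C–Eb–G — an Ab major seventh chord. The bass Eb is the fifth, so this is second inversion: figured 4/3.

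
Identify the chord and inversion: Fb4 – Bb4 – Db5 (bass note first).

The pitch classes Fb, Bb, Db arrange in thirds as Bb–Db–Fb: a Bb diminished triad.
With the fifth (Fb) in the bass, the chord is in second inversion (figured bass 6/4).

Bb diminished, second inversion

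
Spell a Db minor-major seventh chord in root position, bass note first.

The chord tones are Db–Fb–Ab–C. With the root (Db) lowest for root position: Db, Fb, Ab, C.

Db, Fb, Ab, C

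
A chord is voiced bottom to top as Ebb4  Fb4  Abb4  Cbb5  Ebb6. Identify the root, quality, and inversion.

The pitch classes Ebb, Fb, Abb, Cbb arrange in thirds as Fb–Abb–Cbb–Ebb: an Fb half-diminished seventh chord.
The lowest note is Ebb, the seventh of the chord, so this is third inversion (figured bass 4/2).

Fb half-diminished seventh, third inversion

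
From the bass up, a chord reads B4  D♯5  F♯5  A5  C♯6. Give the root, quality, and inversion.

B dominant ninth, root position

Reducing to letter names: B, D#, F#, A, C#. These stack in thirds as B–D#–F#–A–C# — a B dominant ninth chord.
With the root (B) in the bass, the chord is in root position.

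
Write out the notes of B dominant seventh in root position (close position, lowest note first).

B, D#, F#, A

B dominant seventh is B–D#–F#–A. Root position puts the root (B) in the bass, with the remaining tones above: B, D#, F#, A.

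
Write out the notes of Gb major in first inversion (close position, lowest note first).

Bb, Db, Gb

The chord tones are Gb–Bb–Db. With the third (Bb) lowest for first inversion: Bb, Db, Gb.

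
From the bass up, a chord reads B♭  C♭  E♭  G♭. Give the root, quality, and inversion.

The pitch classes Bb, Cb, Eb, Gb arrange in thirds as Cb–Eb–Gb–Bb: a Cb major seventh chord.
Bb is the seventh of Cb major seventh; seventh in the bass means third inversion (figured bass 4/2).

Cb major seventh, third inversion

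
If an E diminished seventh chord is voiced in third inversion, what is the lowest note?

E diminished seventh is E–G–Bb–Db. Third inversion places the seventh in the bass: Db.

Db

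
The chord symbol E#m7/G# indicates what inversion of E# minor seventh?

first inversion

E#m7/G# means E# minor seventh with G# in the bass. G# is the third of E# minor seventh (E#–G#–B#–D#), so this is first inversion.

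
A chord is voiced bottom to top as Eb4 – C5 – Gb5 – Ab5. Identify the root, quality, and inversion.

Ab dominant seventh, second inversion

The pitch classes Eb, C, Gb, Ab arrange in thirds as Ab–C–Eb–Gb: an Ab dominant seventh chord.
Eb is the fifth of Ab dominant seventh; fifth in the bass means second inversion (figured bass 4/3).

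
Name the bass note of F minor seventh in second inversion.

C

In second inversion the fifth is lowest. For F minor seventh (F–Ab–C–Eb) that is C.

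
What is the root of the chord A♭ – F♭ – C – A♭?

The distinct letter names are Ab, Fb, C. Arranged as a stack of thirds they read Fb–Ab–C, so Fb is the root (an Fb augmented triad).

Fb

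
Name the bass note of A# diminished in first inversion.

C#

In first inversion the third is lowest. For A# diminished (A#–C#–E) that is C#.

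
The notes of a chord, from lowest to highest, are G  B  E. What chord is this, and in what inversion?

E minor, first inversion

The distinct note names are G, B, E. Stacked in thirds they read E–G–B, which is a minor triad on E.
G is the third of E minor; third in the bass means first inversion (figured bass 6).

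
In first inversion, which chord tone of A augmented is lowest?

C#

The third of A augmented (A–C#–E#) is C#; that is the bass in first inversion.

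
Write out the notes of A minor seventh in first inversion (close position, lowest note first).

C, E, G, A

The chord tones are A–C–E–G. With the third (C) lowest for first inversion: C, E, G, A.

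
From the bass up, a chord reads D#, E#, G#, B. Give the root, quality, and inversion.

The distinct note names are D#, E#, G#, B. Stacked in thirds they read E#–G#–B–D#, which is a half-diminished seventh chord on E#.
With the seventh (D#) in the bass, the chord is in third inversion (figured bass 4/2).

E# half-diminished seventh, third inversion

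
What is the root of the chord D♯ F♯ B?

The distinct letter names are D#, F#, B. Arranged as a stack of thirds they read B–D#–F#, so B is the root (a B major triad).

B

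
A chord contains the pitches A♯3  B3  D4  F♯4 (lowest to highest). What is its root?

A#, B, D, F# are the tones of a B minor-major seventh chord (B–D–F#–A#), making B the root.

B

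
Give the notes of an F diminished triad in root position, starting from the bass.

F, Ab, Cb

Spelling F diminished: F–Ab–Cb. In root position the root is bass, giving F, Ab, Cb from the bottom.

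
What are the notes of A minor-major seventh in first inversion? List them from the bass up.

C, E, G#, A

The chord tones are A–C–E–G#. With the third (C) lowest for first inversion: C, E, G#, A.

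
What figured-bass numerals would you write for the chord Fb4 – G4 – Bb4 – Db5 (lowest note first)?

The notes Fb, G, Bb, Db stack in thirds as G–Bb–Db–Fb — a G diminished seventh chord. The bass Fb is the seventh, so this is third inversion: figured 4/2.

4/2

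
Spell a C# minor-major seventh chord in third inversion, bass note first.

Spelling C# minor-major seventh: C#–E–G#–B#. In third inversion the seventh is bass, giving B#, C#, E, G# from the bottom.

B#, C#, E, G#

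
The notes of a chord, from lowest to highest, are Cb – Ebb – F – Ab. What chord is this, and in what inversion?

The pitch classes Cb, Ebb, F, Ab arrange in thirds as F–Ab–Cb–Ebb: an F diminished seventh chord.
Cb is the fifth of F diminished seventh; fifth in the bass means second inversion (figured bass 4/3).

F diminished seventh, second inversion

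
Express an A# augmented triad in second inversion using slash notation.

Second inversion of A# augmented has the fifth (E##) in the bass. As a slash chord: A#aug/E##.

A#aug/E##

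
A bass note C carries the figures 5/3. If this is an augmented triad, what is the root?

C

The figures 5/3 mean the root of the chord is in the bass. If C is the root of an augmented triad, the root is C (chord tones C–E–G#).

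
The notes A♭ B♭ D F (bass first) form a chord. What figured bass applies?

4/2

The notes Ab, Bb, D, F stack in thirds as Bb–D–F–Ab — a Bb dominant seventh chord. The bass Ab is the seventh, so this is third inversion: figured 4/2.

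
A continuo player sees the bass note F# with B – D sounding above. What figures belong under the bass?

6/4

The notes F#, B, D stack in thirds as B–D–F# — a B minor triad. The bass F# is the fifth, so this is second inversion: figured 6/4.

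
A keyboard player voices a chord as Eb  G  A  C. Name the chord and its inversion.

The pitch classes Eb, G, A, C arrange in thirds as A–C–Eb–G: an A half-diminished seventh chord.
The lowest note is Eb, the fifth of the chord, so this is second inversion (figured bass 4/3).

A half-diminished seventh, second inversion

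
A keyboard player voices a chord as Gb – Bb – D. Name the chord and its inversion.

Gb augmented, root position

The pitch classes Gb, Bb, D arrange in thirds as Gb–Bb–D: a Gb augmented triad.
Gb is the root of Gb augmented; root in the bass means root position (figured bass 5/3).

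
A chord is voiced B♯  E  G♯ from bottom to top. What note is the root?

E

The distinct letter names are B#, E, G#. Arranged as a stack of thirds they read E–G#–B#, so E is the root (an E augmented triad).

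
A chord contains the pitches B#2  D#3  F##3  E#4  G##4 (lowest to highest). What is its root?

Reordering B#, D#, F##, E#, G## into stacked thirds gives E#–G##–B#–D#–F##; the bottom of that stack, E#, is the root.

E#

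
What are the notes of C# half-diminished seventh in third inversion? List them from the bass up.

B, C#, E, G

The chord tones are C#–E–G–B. With the seventh (B) lowest for third inversion: B, C#, E, G.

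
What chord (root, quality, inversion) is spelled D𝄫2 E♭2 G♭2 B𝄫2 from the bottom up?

Reducing to letter names: Dbb, Eb, Gb, Bbb. These stack in thirds as Eb–Gb–Bbb–Dbb — an Eb diminished seventh chord.
The lowest note is Dbb, the seventh of the chord, so this is third inversion (figured bass 4/2).

Eb diminished seventh, third inversion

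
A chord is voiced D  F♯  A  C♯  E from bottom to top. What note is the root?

D

Reordering D, F#, A, C#, E into stacked thirds gives D–F#–A–C#–E; the bottom of that stack, D, is the root.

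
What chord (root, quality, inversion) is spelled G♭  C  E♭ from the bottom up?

Reducing to letter names: Gb, C, Eb. These stack in thirds as C–Eb–Gb — a C diminished triad.
With the fifth (Gb) in the bass, the chord is in second inversion (figured bass 6/4).

C diminished, second inversion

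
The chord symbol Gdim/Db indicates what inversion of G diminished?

Gdim/Db means G diminished with Db in the bass. Db is the fifth of G diminished (G–Bb–Db), so this is second inversion.

second inversion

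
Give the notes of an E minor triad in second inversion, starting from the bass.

The chord tones are E–G–B. With the fifth (B) lowest for second inversion: B, E, G.

B, E, G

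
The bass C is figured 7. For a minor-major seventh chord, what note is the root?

The figures 7 mean the root of the chord is in the bass. If C is the root of a minor-major seventh chord, the root is C (chord tones C–Eb–G–B).

C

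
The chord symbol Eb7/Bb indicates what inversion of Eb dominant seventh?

second inversion

Eb7/Bb means Eb dominant seventh with Bb in the bass. Bb is the fifth of Eb dominant seventh (Eb–G–Bb–Db), so this is second inversion.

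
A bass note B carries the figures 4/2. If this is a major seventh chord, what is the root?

C

The figures 4/2 mean the seventh of the chord is in the bass. If B is the seventh of a major seventh chord, the root is C (chord tones C–E–G–B).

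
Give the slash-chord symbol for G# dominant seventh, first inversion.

First inversion of G# dominant seventh has the third (B#) in the bass. As a slash chord: G#7/B#.

G#7/B#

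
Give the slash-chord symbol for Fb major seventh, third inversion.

Third inversion of Fb major seventh has the seventh (Eb) in the bass. As a slash chord: Fbmaj7/Eb.

Fbmaj7/Eb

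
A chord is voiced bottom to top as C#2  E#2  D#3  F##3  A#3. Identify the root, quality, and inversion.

The pitch classes C#, E#, D#, F##, A# arrange in thirds as D#–F##–A#–C#–E#: a D# dominant ninth chord.
C# is the seventh of D# dominant ninth; seventh in the bass means third inversion.

D# dominant ninth, third inversion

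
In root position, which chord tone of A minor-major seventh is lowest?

In root position the root is lowest. For A minor-major seventh (A–C–E–G#) that is A.

A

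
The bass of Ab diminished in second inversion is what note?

In second inversion the fifth is lowest. For Ab diminished (Ab–Cb–Ebb) that is Ebb.

Ebb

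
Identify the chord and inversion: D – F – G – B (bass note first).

G dominant seventh, second inversion

Reducing to letter names: D, F, G, B. These stack in thirds as G–B–D–F — a G dominant seventh chord.
With the fifth (D) in the bass, the chord is in second inversion (figured bass 4/3).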